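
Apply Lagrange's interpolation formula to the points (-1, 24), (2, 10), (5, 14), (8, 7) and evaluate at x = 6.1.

Lagrange interpolation formula:
P(x) = Σ yᵢ × Lᵢ(x)
where Lᵢ(x) = Π_{j≠i} (x - xⱼ)/(xᵢ - xⱼ)

L_0(6.1) = (6.1 - 2)/(-1 - 2) × (6.1 - 5)/(-1 - 5) × (6.1 - 8)/(-1 - 8) = 0.052895
L_1(6.1) = (6.1 - (-1))/(2 - (-1)) × (6.1 - 5)/(2 - 5) × (6.1 - 8)/(2 - 8) = -0.274796
L_2(6.1) = (6.1 - (-1))/(5 - (-1)) × (6.1 - 2)/(5 - 2) × (6.1 - 8)/(5 - 8) = 1.024241
L_3(6.1) = (6.1 - (-1))/(8 - (-1)) × (6.1 - 2)/(8 - 2) × (6.1 - 5)/(8 - 5) = 0.197660

P(6.1) = 24×L_0(6.1) + 10×L_1(6.1) + 14×L_2(6.1) + 7×L_3(6.1)
P(6.1) = 14.244512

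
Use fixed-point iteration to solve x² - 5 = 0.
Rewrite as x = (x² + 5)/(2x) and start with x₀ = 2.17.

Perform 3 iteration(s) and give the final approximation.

Equation: x² - 5 = 0
Fixed-point form: x = (x² + 5)/(2x)
x₀ = 2.17

x_1 = g(2.170000) = 2.237074
x_2 = g(2.237074) = 2.236068
x_3 = g(2.236068) = 2.236068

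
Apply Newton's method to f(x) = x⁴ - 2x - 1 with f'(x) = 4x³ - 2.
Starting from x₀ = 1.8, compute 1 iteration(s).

f(x) = x⁴ - 2x - 1
f'(x) = 4x³ - 2
x₀ = 1.8

Newton-Raphson formula: x_{n+1} = x_n - f(x_n)/f'(x_n)

Iteration 1:
  f(1.800000) = 5.897600
  f'(1.800000) = 21.328000
  x_1 = 1.800000 - 5.897600/21.328000 = 1.523481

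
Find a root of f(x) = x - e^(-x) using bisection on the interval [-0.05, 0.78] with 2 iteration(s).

f(x) = x - e^(-x)
Initial interval: [-0.05, 0.78]

Iteration 1:
  c_1 = (-0.050000 + 0.780000)/2 = 0.365000
  f(c_1) = f(0.365000) = -0.329197
  f(a) × f(c) ≥ 0, new interval: [0.365000, 0.780000]
Iteration 2:
  c_2 = (0.365000 + 0.780000)/2 = 0.572500
  f(c_2) = f(0.572500) = 0.008387
  f(a) × f(c) < 0, new interval: [0.365000, 0.572500]

After 2 iteration(s), the approximation is c_2 = 0.572500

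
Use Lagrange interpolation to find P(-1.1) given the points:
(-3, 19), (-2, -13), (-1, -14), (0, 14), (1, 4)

Lagrange interpolation formula:
P(x) = Σ yᵢ × Lᵢ(x)
where Lᵢ(x) = Π_{j≠i} (x - xⱼ)/(xᵢ - xⱼ)

L_0(-1.1) = (-1.1 - (-2))/(-3 - (-2)) × (-1.1 - (-1))/(-3 - (-1)) × (-1.1 - 0)/(-3 - 0) × (-1.1 - 1)/(-3 - 1) = -0.008663
L_1(-1.1) = (-1.1 - (-3))/(-2 - (-3)) × (-1.1 - (-1))/(-2 - (-1)) × (-1.1 - 0)/(-2 - 0) × (-1.1 - 1)/(-2 - 1) = 0.073150
L_2(-1.1) = (-1.1 - (-3))/(-1 - (-3)) × (-1.1 - (-2))/(-1 - (-2)) × (-1.1 - 0)/(-1 - 0) × (-1.1 - 1)/(-1 - 1) = 0.987525
L_3(-1.1) = (-1.1 - (-3))/(0 - (-3)) × (-1.1 - (-2))/(0 - (-2)) × (-1.1 - (-1))/(0 - (-1)) × (-1.1 - 1)/(0 - 1) = -0.059850
L_4(-1.1) = (-1.1 - (-3))/(1 - (-3)) × (-1.1 - (-2))/(1 - (-2)) × (-1.1 - (-1))/(1 - (-1)) × (-1.1 - 0)/(1 - 0) = 0.007838

P(-1.1) = 19×L_0(-1.1) + (-13)×L_1(-1.1) + (-14)×L_2(-1.1) + 14×L_3(-1.1) + 4×L_4(-1.1)
P(-1.1) = -15.747438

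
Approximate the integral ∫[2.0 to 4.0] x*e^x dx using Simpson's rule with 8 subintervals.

f(x) = x*e^x
a = 2.0, b = 4.0, n = 8
h = (b - a)/n = 0.250000

Simpson's rule: (h/3)[f(x₀) + 4f(x₁) + 2f(x₂) + ... + f(xₙ)]

x_0 = 2.0000, f(x_0) = 14.778112, coefficient = 1
x_1 = 2.2500, f(x_1) = 21.347406, coefficient = 4
x_2 = 2.5000, f(x_2) = 30.456235, coefficient = 2
x_3 = 2.7500, f(x_3) = 43.017238, coefficient = 4
x_4 = 3.0000, f(x_4) = 60.256611, coefficient = 2
x_5 = 3.2500, f(x_5) = 83.818605, coefficient = 4
x_6 = 3.5000, f(x_6) = 115.904082, coefficient = 2
x_7 = 3.7500, f(x_7) = 159.454058, coefficient = 4
x_8 = 4.0000, f(x_8) = 218.392600, coefficient = 1

I ≈ (0.250000/3) × 1876.953790 = 156.412816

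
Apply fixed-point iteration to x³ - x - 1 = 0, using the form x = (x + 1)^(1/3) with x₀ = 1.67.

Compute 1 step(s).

Equation: x³ - x - 1 = 0
Fixed-point form: x = (x + 1)^(1/3)
x₀ = 1.67

x_1 = g(1.670000) = 1.387300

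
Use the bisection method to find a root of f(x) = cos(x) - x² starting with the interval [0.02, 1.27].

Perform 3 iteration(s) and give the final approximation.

f(x) = cos(x) - x²
Initial interval: [0.02, 1.27]

Iteration 1:
  c_1 = (0.020000 + 1.270000)/2 = 0.645000
  f(c_1) = f(0.645000) = 0.383075
  f(a) × f(c) ≥ 0, new interval: [0.645000, 1.270000]
Iteration 2:
  c_2 = (0.645000 + 1.270000)/2 = 0.957500
  f(c_2) = f(0.957500) = -0.341240
  f(a) × f(c) < 0, new interval: [0.645000, 0.957500]
Iteration 3:
  c_3 = (0.645000 + 0.957500)/2 = 0.801250
  f(c_3) = f(0.801250) = 0.053808
  f(a) × f(c) ≥ 0, new interval: [0.801250, 0.957500]

After 3 iteration(s), the approximation is c_3 = 0.801250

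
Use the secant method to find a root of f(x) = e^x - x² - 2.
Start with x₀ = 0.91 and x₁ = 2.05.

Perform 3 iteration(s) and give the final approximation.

f(x) = e^x - x² - 2
x₀ = 0.91, x₁ = 2.05

Secant formula: x_{n+1} = x_n - f(x_n)(x_n - x_{n-1})/(f(x_n) - f(x_{n-1}))

Iteration 1:
  f(0.910000) = -0.343777
  f(2.050000) = 1.565401
  x_2 = 2.050000 - 1.565401×(2.050000 - 0.910000)/(1.565401 - (-0.343777))
       = 1.115275
Iteration 2:
  f(2.050000) = 1.565401
  f(1.115275) = -0.193432
  x_3 = 1.115275 - (-0.193432)×(1.115275 - 2.050000)/(-0.193432 - 1.565401)
       = 1.218073
Iteration 3:
  f(1.115275) = -0.193432
  f(1.218073) = -0.103035
  x_4 = 1.218073 - (-0.103035)×(1.218073 - 1.115275)/(-0.103035 - (-0.193432))
       = 1.335243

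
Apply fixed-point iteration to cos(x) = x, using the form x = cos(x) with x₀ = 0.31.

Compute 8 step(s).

Equation: cos(x) = x
Fixed-point form: x = cos(x)
x₀ = 0.31

x_1 = g(0.310000) = 0.952334
x_2 = g(0.952334) = 0.579783
x_3 = g(0.579783) = 0.836581
x_4 = g(0.836581) = 0.670005
x_5 = g(0.670005) = 0.783819
x_6 = g(0.783819) = 0.708223
x_7 = g(0.708223) = 0.759519
x_8 = g(0.759519) = 0.725167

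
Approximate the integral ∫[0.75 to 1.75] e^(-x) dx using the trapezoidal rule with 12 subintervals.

f(x) = e^(-x)
a = 0.75, b = 1.75, n = 12
h = (b - a)/n = 0.083333

Trapezoidal rule: (h/2)[f(x₀) + 2f(x₁) + 2f(x₂) + ... + f(xₙ)]

x_0 = 0.7500, f(x_0) = 0.472367, coefficient = 1
x_1 = 0.8333, f(x_1) = 0.434598, coefficient = 2
x_2 = 0.9167, f(x_2) = 0.399850, coefficient = 2
x_3 = 1.0000, f(x_3) = 0.367879, coefficient = 2
x_4 = 1.0833, f(x_4) = 0.338465, coefficient = 2
x_5 = 1.1667, f(x_5) = 0.311403, coefficient = 2
x_6 = 1.2500, f(x_6) = 0.286505, coefficient = 2
x_7 = 1.3333, f(x_7) = 0.263597, coefficient = 2
x_8 = 1.4167, f(x_8) = 0.242521, coefficient = 2
x_9 = 1.5000, f(x_9) = 0.223130, coefficient = 2
x_10 = 1.5833, f(x_10) = 0.205290, coefficient = 2
x_11 = 1.6667, f(x_11) = 0.188876, coefficient = 2
x_12 = 1.7500, f(x_12) = 0.173774, coefficient = 1

I ≈ (0.083333/2) × 7.170369 = 0.298765
Exact value: 0.298593
Error: 0.000173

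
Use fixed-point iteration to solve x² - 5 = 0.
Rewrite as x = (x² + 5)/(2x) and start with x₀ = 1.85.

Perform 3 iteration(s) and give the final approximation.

Equation: x² - 5 = 0
Fixed-point form: x = (x² + 5)/(2x)
x₀ = 1.85

x_1 = g(1.850000) = 2.276351
x_2 = g(2.276351) = 2.236424
x_3 = g(2.236424) = 2.236068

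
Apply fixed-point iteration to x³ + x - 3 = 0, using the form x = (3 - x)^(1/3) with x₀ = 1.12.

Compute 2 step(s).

Equation: x³ + x - 3 = 0
Fixed-point form: x = (3 - x)^(1/3)
x₀ = 1.12

x_1 = g(1.120000) = 1.234201
x_2 = g(1.234201) = 1.208687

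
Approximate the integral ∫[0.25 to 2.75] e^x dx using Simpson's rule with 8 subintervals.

f(x) = e^x
a = 0.25, b = 2.75, n = 8
h = (b - a)/n = 0.312500

Simpson's rule: (h/3)[f(x₀) + 4f(x₁) + 2f(x₂) + ... + f(xₙ)]

x_0 = 0.2500, f(x_0) = 1.284025, coefficient = 1
x_1 = 0.5625, f(x_1) = 1.755055, coefficient = 4
x_2 = 0.8750, f(x_2) = 2.398875, coefficient = 2
x_3 = 1.1875, f(x_3) = 3.278874, coefficient = 4
x_4 = 1.5000, f(x_4) = 4.481689, coefficient = 2
x_5 = 1.8125, f(x_5) = 6.125743, coefficient = 4
x_6 = 2.1250, f(x_6) = 8.372897, coefficient = 2
x_7 = 2.4375, f(x_7) = 11.444394, coefficient = 4
x_8 = 2.7500, f(x_8) = 15.642632, coefficient = 1

I ≈ (0.312500/3) × 137.849841 = 14.359358
Exact value: 14.358606
Error: 0.000752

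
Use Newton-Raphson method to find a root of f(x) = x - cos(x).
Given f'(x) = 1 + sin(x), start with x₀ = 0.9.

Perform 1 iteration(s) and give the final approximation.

f(x) = x - cos(x)
f'(x) = 1 + sin(x)
x₀ = 0.9

Newton-Raphson formula: x_{n+1} = x_n - f(x_n)/f'(x_n)

Iteration 1:
  f(0.900000) = 0.278390
  f'(0.900000) = 1.783327
  x_1 = 0.900000 - 0.278390/1.783327 = 0.743893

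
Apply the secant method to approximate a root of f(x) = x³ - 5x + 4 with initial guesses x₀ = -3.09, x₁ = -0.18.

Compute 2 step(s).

f(x) = x³ - 5x + 4
x₀ = -3.09, x₁ = -0.18

Secant formula: x_{n+1} = x_n - f(x_n)(x_n - x_{n-1})/(f(x_n) - f(x_{n-1}))

Iteration 1:
  f(-3.090000) = -10.053629
  f(-0.180000) = 4.894168
  x_2 = -0.180000 - 4.894168×(-0.180000 - (-3.090000))/(4.894168 - (-10.053629))
       = -1.132784
Iteration 2:
  f(-0.180000) = 4.894168
  f(-1.132784) = 8.210333
  x_3 = -1.132784 - 8.210333×(-1.132784 - (-0.180000))/(8.210333 - 4.894168)
       = 1.226169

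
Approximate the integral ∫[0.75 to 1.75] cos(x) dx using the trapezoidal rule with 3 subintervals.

f(x) = cos(x)
a = 0.75, b = 1.75, n = 3
h = (b - a)/n = 0.333333

Trapezoidal rule: (h/2)[f(x₀) + 2f(x₁) + 2f(x₂) + ... + f(xₙ)]

x_0 = 0.7500, f(x_0) = 0.731689, coefficient = 1
x_1 = 1.0833, f(x_1) = 0.468386, coefficient = 2
x_2 = 1.4167, f(x_2) = 0.153520, coefficient = 2
x_3 = 1.7500, f(x_3) = -0.178246, coefficient = 1

I ≈ (0.333333/2) × 1.797255 = 0.299542
Exact value: 0.302347
Error: 0.002805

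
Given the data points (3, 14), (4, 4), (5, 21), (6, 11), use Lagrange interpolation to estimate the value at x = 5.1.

Lagrange interpolation formula:
P(x) = Σ yᵢ × Lᵢ(x)
where Lᵢ(x) = Π_{j≠i} (x - xⱼ)/(xᵢ - xⱼ)

L_0(5.1) = (5.1 - 4)/(3 - 4) × (5.1 - 5)/(3 - 5) × (5.1 - 6)/(3 - 6) = 0.016500
L_1(5.1) = (5.1 - 3)/(4 - 3) × (5.1 - 5)/(4 - 5) × (5.1 - 6)/(4 - 6) = -0.094500
L_2(5.1) = (5.1 - 3)/(5 - 3) × (5.1 - 4)/(5 - 4) × (5.1 - 6)/(5 - 6) = 1.039500
L_3(5.1) = (5.1 - 3)/(6 - 3) × (5.1 - 4)/(6 - 4) × (5.1 - 5)/(6 - 5) = 0.038500

P(5.1) = 14×L_0(5.1) + 4×L_1(5.1) + 21×L_2(5.1) + 11×L_3(5.1)
P(5.1) = 22.106000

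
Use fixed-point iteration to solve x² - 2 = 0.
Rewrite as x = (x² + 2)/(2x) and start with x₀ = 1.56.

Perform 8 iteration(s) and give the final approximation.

Equation: x² - 2 = 0
Fixed-point form: x = (x² + 2)/(2x)
x₀ = 1.56

x_1 = g(1.560000) = 1.421026
x_2 = g(1.421026) = 1.414230
x_3 = g(1.414230) = 1.414214
x_4 = g(1.414214) = 1.414214
x_5 = g(1.414214) = 1.414214
x_6 = g(1.414214) = 1.414214
x_7 = g(1.414214) = 1.414214
x_8 = g(1.414214) = 1.414214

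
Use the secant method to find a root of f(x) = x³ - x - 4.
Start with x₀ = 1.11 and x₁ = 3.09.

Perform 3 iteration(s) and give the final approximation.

f(x) = x³ - x - 4
x₀ = 1.11, x₁ = 3.09

Secant formula: x_{n+1} = x_n - f(x_n)(x_n - x_{n-1})/(f(x_n) - f(x_{n-1}))

Iteration 1:
  f(1.110000) = -3.742369
  f(3.090000) = 22.413629
  x_2 = 3.090000 - 22.413629×(3.090000 - 1.110000)/(22.413629 - (-3.742369))
       = 1.393296
Iteration 2:
  f(3.090000) = 22.413629
  f(1.393296) = -2.688527
  x_3 = 1.393296 - (-2.688527)×(1.393296 - 3.090000)/(-2.688527 - 22.413629)
       = 1.575019
Iteration 3:
  f(1.393296) = -2.688527
  f(1.575019) = -1.667894
  x_4 = 1.575019 - (-1.667894)×(1.575019 - 1.393296)/(-1.667894 - (-2.688527))
       = 1.871986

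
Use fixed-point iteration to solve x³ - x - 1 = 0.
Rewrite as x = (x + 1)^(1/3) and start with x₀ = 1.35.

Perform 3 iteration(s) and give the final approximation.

Equation: x³ - x - 1 = 0
Fixed-point form: x = (x + 1)^(1/3)
x₀ = 1.35

x_1 = g(1.350000) = 1.329503
x_2 = g(1.329503) = 1.325626
x_3 = g(1.325626) = 1.324890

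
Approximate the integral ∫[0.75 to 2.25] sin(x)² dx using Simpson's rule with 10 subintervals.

f(x) = sin(x)²
a = 0.75, b = 2.25, n = 10
h = (b - a)/n = 0.150000

Simpson's rule: (h/3)[f(x₀) + 4f(x₁) + 2f(x₂) + ... + f(xₙ)]

x_0 = 0.7500, f(x_0) = 0.464631, coefficient = 1
x_1 = 0.9000, f(x_1) = 0.613601, coefficient = 4
x_2 = 1.0500, f(x_2) = 0.752423, coefficient = 2
x_3 = 1.2000, f(x_3) = 0.868697, coefficient = 4
x_4 = 1.3500, f(x_4) = 0.952036, coefficient = 2
x_5 = 1.5000, f(x_5) = 0.994996, coefficient = 4
x_6 = 1.6500, f(x_6) = 0.993740, coefficient = 2
x_7 = 1.8000, f(x_7) = 0.948379, coefficient = 4
x_8 = 1.9500, f(x_8) = 0.862966, coefficient = 2
x_9 = 2.1000, f(x_9) = 0.745130, coefficient = 4
x_10 = 2.2500, f(x_10) = 0.605398, coefficient = 1

I ≈ (0.150000/3) × 24.875575 = 1.243779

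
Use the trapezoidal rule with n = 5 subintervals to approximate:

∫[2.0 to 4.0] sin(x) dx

f(x) = sin(x)
a = 2.0, b = 4.0, n = 5
h = (b - a)/n = 0.400000

Trapezoidal rule: (h/2)[f(x₀) + 2f(x₁) + 2f(x₂) + ... + f(xₙ)]

x_0 = 2.0000, f(x_0) = 0.909297, coefficient = 1
x_1 = 2.4000, f(x_1) = 0.675463, coefficient = 2
x_2 = 2.8000, f(x_2) = 0.334988, coefficient = 2
x_3 = 3.2000, f(x_3) = -0.058374, coefficient = 2
x_4 = 3.6000, f(x_4) = -0.442520, coefficient = 2
x_5 = 4.0000, f(x_5) = -0.756802, coefficient = 1

I ≈ (0.400000/2) × 1.171608 = 0.234322
Exact value: 0.237497
Error: 0.003175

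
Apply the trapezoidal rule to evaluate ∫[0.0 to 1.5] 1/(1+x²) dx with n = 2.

f(x) = 1/(1+x²)
a = 0.0, b = 1.5, n = 2
h = (b - a)/n = 0.750000

Trapezoidal rule: (h/2)[f(x₀) + 2f(x₁) + 2f(x₂) + ... + f(xₙ)]

x_0 = 0.0000, f(x_0) = 1.000000, coefficient = 1
x_1 = 0.7500, f(x_1) = 0.640000, coefficient = 2
x_2 = 1.5000, f(x_2) = 0.307692, coefficient = 1

I ≈ (0.750000/2) × 2.587692 = 0.970385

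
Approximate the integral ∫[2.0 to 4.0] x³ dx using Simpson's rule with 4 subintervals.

f(x) = x³
a = 2.0, b = 4.0, n = 4
h = (b - a)/n = 0.500000

Simpson's rule: (h/3)[f(x₀) + 4f(x₁) + 2f(x₂) + ... + f(xₙ)]

x_0 = 2.0000, f(x_0) = 8.000000, coefficient = 1
x_1 = 2.5000, f(x_1) = 15.625000, coefficient = 4
x_2 = 3.0000, f(x_2) = 27.000000, coefficient = 2
x_3 = 3.5000, f(x_3) = 42.875000, coefficient = 4
x_4 = 4.0000, f(x_4) = 64.000000, coefficient = 1

I ≈ (0.500000/3) × 360.000000 = 60.000000
Exact value: 60.000000
Error: 0.000000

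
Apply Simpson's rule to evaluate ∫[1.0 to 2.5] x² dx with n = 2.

f(x) = x²
a = 1.0, b = 2.5, n = 2
h = (b - a)/n = 0.750000

Simpson's rule: (h/3)[f(x₀) + 4f(x₁) + 2f(x₂) + ... + f(xₙ)]

x_0 = 1.0000, f(x_0) = 1.000000, coefficient = 1
x_1 = 1.7500, f(x_1) = 3.062500, coefficient = 4
x_2 = 2.5000, f(x_2) = 6.250000, coefficient = 1

I ≈ (0.750000/3) × 19.500000 = 4.875000
Exact value: 4.875000
Error: 0.000000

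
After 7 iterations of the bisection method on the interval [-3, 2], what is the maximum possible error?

Bisection error bound: |error| ≤ (b-a)/2^n
|error| ≤ (2 - (-3))/2^7 = 5/2^7
|error| ≤ 0.0390625000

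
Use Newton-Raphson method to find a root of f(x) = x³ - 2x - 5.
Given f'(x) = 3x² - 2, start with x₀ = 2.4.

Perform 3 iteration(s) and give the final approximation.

f(x) = x³ - 2x - 5
f'(x) = 3x² - 2
x₀ = 2.4

Newton-Raphson formula: x_{n+1} = x_n - f(x_n)/f'(x_n)

Iteration 1:
  f(2.400000) = 4.024000
  f'(2.400000) = 15.280000
  x_1 = 2.400000 - 4.024000/15.280000 = 2.136649
Iteration 2:
  f(2.136649) = 0.481082
  f'(2.136649) = 11.695810
  x_2 = 2.136649 - 0.481082/11.695810 = 2.095516
Iteration 3:
  f(2.095516) = 0.010775
  f'(2.095516) = 11.173567
  x_3 = 2.095516 - 0.010775/11.173567 = 2.094552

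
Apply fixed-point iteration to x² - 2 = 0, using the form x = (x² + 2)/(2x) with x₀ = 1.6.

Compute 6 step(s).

Equation: x² - 2 = 0
Fixed-point form: x = (x² + 2)/(2x)
x₀ = 1.6

x_1 = g(1.600000) = 1.425000
x_2 = g(1.425000) = 1.414254
x_3 = g(1.414254) = 1.414214
x_4 = g(1.414214) = 1.414214
x_5 = g(1.414214) = 1.414214
x_6 = g(1.414214) = 1.414214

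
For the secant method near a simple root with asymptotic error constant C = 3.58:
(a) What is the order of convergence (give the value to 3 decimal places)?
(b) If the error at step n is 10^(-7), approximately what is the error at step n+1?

(a) Secant method has superlinear convergence with order φ = (1+√5)/2 ≈ 1.618.
    This means |e_{n+1}| ≈ C|e_n|^1.618.

(b) With |e_n| = 10^(-7) and C = 3.58:
    |e_{n+1}| ≈ 3.58 × (10^(-7))^1.618 = 3.58 × 10^(-11.33)

(a) ≈ 1.618 (golden ratio); (b) |e_{n+1}| ≈ 1.689e-11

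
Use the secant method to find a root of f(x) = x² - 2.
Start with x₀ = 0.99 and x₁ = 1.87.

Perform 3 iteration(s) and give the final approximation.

f(x) = x² - 2
x₀ = 0.99, x₁ = 1.87

Secant formula: x_{n+1} = x_n - f(x_n)(x_n - x_{n-1})/(f(x_n) - f(x_{n-1}))

Iteration 1:
  f(0.990000) = -1.019900
  f(1.870000) = 1.496900
  x_2 = 1.870000 - 1.496900×(1.870000 - 0.990000)/(1.496900 - (-1.019900))
       = 1.346608
Iteration 2:
  f(1.870000) = 1.496900
  f(1.346608) = -0.186646
  x_3 = 1.346608 - (-0.186646)×(1.346608 - 1.870000)/(-0.186646 - 1.496900)
       = 1.404634
Iteration 3:
  f(1.346608) = -0.186646
  f(1.404634) = -0.027003
  x_4 = 1.404634 - (-0.027003)×(1.404634 - 1.346608)/(-0.027003 - (-0.186646))
       = 1.414449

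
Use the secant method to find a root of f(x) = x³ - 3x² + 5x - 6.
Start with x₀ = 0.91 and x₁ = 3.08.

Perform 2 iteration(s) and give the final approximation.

f(x) = x³ - 3x² + 5x - 6
x₀ = 0.91, x₁ = 3.08

Secant formula: x_{n+1} = x_n - f(x_n)(x_n - x_{n-1})/(f(x_n) - f(x_{n-1}))

Iteration 1:
  f(0.910000) = -3.180729
  f(3.080000) = 10.158912
  x_2 = 3.080000 - 10.158912×(3.080000 - 0.910000)/(10.158912 - (-3.180729))
       = 1.427419
Iteration 2:
  f(3.080000) = 10.158912
  f(1.427419) = -2.067078
  x_3 = 1.427419 - (-2.067078)×(1.427419 - 3.080000)/(-2.067078 - 10.158912)
       = 1.706825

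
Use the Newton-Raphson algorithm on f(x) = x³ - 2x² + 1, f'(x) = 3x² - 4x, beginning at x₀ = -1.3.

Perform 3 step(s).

f(x) = x³ - 2x² + 1
f'(x) = 3x² - 4x
x₀ = -1.3

Newton-Raphson formula: x_{n+1} = x_n - f(x_n)/f'(x_n)

Iteration 1:
  f(-1.300000) = -4.577000
  f'(-1.300000) = 10.270000
  x_1 = -1.300000 - (-4.577000)/10.270000 = -0.854333
Iteration 2:
  f(-0.854333) = -1.083335
  f'(-0.854333) = 5.606987
  x_2 = -0.854333 - (-1.083335)/5.606987 = -0.661121
Iteration 3:
  f(-0.661121) = -0.163127
  f'(-0.661121) = 3.955731
  x_3 = -0.661121 - (-0.163127)/3.955731 = -0.619883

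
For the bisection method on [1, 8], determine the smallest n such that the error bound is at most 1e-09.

We need (b-a)/2^n ≤ 1e-09
(8 - 1)/2^n ≤ 1e-09
7/2^n ≤ 1e-09
2^n ≥ 7000000000
n ≥ log₂(7000000000) = 32.70
n ≥ 33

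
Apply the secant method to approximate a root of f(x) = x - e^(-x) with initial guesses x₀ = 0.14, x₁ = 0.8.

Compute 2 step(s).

f(x) = x - e^(-x)
x₀ = 0.14, x₁ = 0.8

Secant formula: x_{n+1} = x_n - f(x_n)(x_n - x_{n-1})/(f(x_n) - f(x_{n-1}))

Iteration 1:
  f(0.140000) = -0.729358
  f(0.800000) = 0.350671
  x_2 = 0.800000 - 0.350671×(0.800000 - 0.140000)/(0.350671 - (-0.729358))
       = 0.585707
Iteration 2:
  f(0.800000) = 0.350671
  f(0.585707) = 0.028995
  x_3 = 0.585707 - 0.028995×(0.585707 - 0.800000)/(0.028995 - 0.350671)
       = 0.566391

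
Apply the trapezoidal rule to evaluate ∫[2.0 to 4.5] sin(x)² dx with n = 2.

f(x) = sin(x)²
a = 2.0, b = 4.5, n = 2
h = (b - a)/n = 1.250000

Trapezoidal rule: (h/2)[f(x₀) + 2f(x₁) + 2f(x₂) + ... + f(xₙ)]

x_0 = 2.0000, f(x_0) = 0.826822, coefficient = 1
x_1 = 3.2500, f(x_1) = 0.011706, coefficient = 2
x_2 = 4.5000, f(x_2) = 0.955565, coefficient = 1

I ≈ (1.250000/2) × 1.805799 = 1.128625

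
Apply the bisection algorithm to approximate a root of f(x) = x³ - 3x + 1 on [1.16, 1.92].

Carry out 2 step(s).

f(x) = x³ - 3x + 1
Initial interval: [1.16, 1.92]

Iteration 1:
  c_1 = (1.160000 + 1.920000)/2 = 1.540000
  f(c_1) = f(1.540000) = 0.032264
  f(a) × f(c) < 0, new interval: [1.160000, 1.540000]
Iteration 2:
  c_2 = (1.160000 + 1.540000)/2 = 1.350000
  f(c_2) = f(1.350000) = -0.589625
  f(a) × f(c) ≥ 0, new interval: [1.350000, 1.540000]

After 2 iteration(s), the approximation is c_2 = 1.350000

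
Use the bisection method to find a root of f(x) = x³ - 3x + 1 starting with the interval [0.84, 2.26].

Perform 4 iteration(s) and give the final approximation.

f(x) = x³ - 3x + 1
Initial interval: [0.84, 2.26]

Iteration 1:
  c_1 = (0.840000 + 2.260000)/2 = 1.550000
  f(c_1) = f(1.550000) = 0.073875
  f(a) × f(c) < 0, new interval: [0.840000, 1.550000]
Iteration 2:
  c_2 = (0.840000 + 1.550000)/2 = 1.195000
  f(c_2) = f(1.195000) = -0.878510
  f(a) × f(c) ≥ 0, new interval: [1.195000, 1.550000]
Iteration 3:
  c_3 = (1.195000 + 1.550000)/2 = 1.372500
  f(c_3) = f(1.372500) = -0.532045
  f(a) × f(c) ≥ 0, new interval: [1.372500, 1.550000]
Iteration 4:
  c_4 = (1.372500 + 1.550000)/2 = 1.461250
  f(c_4) = f(1.461250) = -0.263614
  f(a) × f(c) ≥ 0, new interval: [1.461250, 1.550000]

After 4 iteration(s), the approximation is c_4 = 1.461250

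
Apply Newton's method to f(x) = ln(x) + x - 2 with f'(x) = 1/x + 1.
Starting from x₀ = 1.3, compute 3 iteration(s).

f(x) = ln(x) + x - 2
f'(x) = 1/x + 1
x₀ = 1.3

Newton-Raphson formula: x_{n+1} = x_n - f(x_n)/f'(x_n)

Iteration 1:
  f(1.300000) = -0.437636
  f'(1.300000) = 1.769231
  x_1 = 1.300000 - (-0.437636)/1.769231 = 1.547359
Iteration 2:
  f(1.547359) = -0.016091
  f'(1.547359) = 1.646262
  x_2 = 1.547359 - (-0.016091)/1.646262 = 1.557134
Iteration 3:
  f(1.557134) = -0.000020
  f'(1.557134) = 1.642206
  x_3 = 1.557134 - (-0.000020)/1.642206 = 1.557146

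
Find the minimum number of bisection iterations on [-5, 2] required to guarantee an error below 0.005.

We need (b-a)/2^n ≤ 0.005
(2 - (-5))/2^n ≤ 0.005
7/2^n ≤ 0.005
2^n ≥ 1400
n ≥ log₂(1400) = 10.45
n ≥ 11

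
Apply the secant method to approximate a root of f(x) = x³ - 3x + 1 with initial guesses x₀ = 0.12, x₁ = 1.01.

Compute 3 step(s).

f(x) = x³ - 3x + 1
x₀ = 0.12, x₁ = 1.01

Secant formula: x_{n+1} = x_n - f(x_n)(x_n - x_{n-1})/(f(x_n) - f(x_{n-1}))

Iteration 1:
  f(0.120000) = 0.641728
  f(1.010000) = -0.999699
  x_2 = 1.010000 - (-0.999699)×(1.010000 - 0.120000)/(-0.999699 - 0.641728)
       = 0.467952
Iteration 2:
  f(1.010000) = -0.999699
  f(0.467952) = -0.301384
  x_3 = 0.467952 - (-0.301384)×(0.467952 - 1.010000)/(-0.301384 - (-0.999699))
       = 0.234010
Iteration 3:
  f(0.467952) = -0.301384
  f(0.234010) = 0.310783
  x_4 = 0.234010 - 0.310783×(0.234010 - 0.467952)/(0.310783 - (-0.301384))
       = 0.352777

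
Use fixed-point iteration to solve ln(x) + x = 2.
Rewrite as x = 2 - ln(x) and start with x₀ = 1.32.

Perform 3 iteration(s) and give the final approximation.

Equation: ln(x) + x = 2
Fixed-point form: x = 2 - ln(x)
x₀ = 1.32

x_1 = g(1.320000) = 1.722368
x_2 = g(1.722368) = 1.456300
x_3 = g(1.456300) = 1.624101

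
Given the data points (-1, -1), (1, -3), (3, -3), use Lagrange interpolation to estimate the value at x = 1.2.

Lagrange interpolation formula:
P(x) = Σ yᵢ × Lᵢ(x)
where Lᵢ(x) = Π_{j≠i} (x - xⱼ)/(xᵢ - xⱼ)

L_0(1.2) = (1.2 - 1)/(-1 - 1) × (1.2 - 3)/(-1 - 3) = -0.045000
L_1(1.2) = (1.2 - (-1))/(1 - (-1)) × (1.2 - 3)/(1 - 3) = 0.990000
L_2(1.2) = (1.2 - (-1))/(3 - (-1)) × (1.2 - 1)/(3 - 1) = 0.055000

P(1.2) = (-1)×L_0(1.2) + (-3)×L_1(1.2) + (-3)×L_2(1.2)
P(1.2) = -3.090000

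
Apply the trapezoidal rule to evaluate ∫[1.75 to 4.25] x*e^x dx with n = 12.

f(x) = x*e^x
a = 1.75, b = 4.25, n = 12
h = (b - a)/n = 0.208333

Trapezoidal rule: (h/2)[f(x₀) + 2f(x₁) + 2f(x₂) + ... + f(xₙ)]

x_0 = 1.7500, f(x_0) = 10.070555, coefficient = 1
x_1 = 1.9583, f(x_1) = 13.879697, coefficient = 2
x_2 = 2.1667, f(x_2) = 18.913133, coefficient = 2
x_3 = 2.3750, f(x_3) = 25.533656, coefficient = 2
x_4 = 2.5833, f(x_4) = 34.206439, coefficient = 2
x_5 = 2.7917, f(x_5) = 45.526995, coefficient = 2
x_6 = 3.0000, f(x_6) = 60.256611, coefficient = 2
x_7 = 3.2083, f(x_7) = 79.367179, coefficient = 2
x_8 = 3.4167, f(x_8) = 104.097929, coefficient = 2
x_9 = 3.6250, f(x_9) = 136.027121, coefficient = 2
x_10 = 3.8333, f(x_10) = 177.162622, coefficient = 2
x_11 = 4.0417, f(x_11) = 230.056243, coefficient = 2
x_12 = 4.2500, f(x_12) = 297.948002, coefficient = 1

I ≈ (0.208333/2) × 2158.073810 = 224.799355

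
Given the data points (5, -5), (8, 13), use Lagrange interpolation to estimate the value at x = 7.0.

Lagrange interpolation formula:
P(x) = Σ yᵢ × Lᵢ(x)
where Lᵢ(x) = Π_{j≠i} (x - xⱼ)/(xᵢ - xⱼ)

L_0(7.0) = (7.0 - 8)/(5 - 8) = 0.333333
L_1(7.0) = (7.0 - 5)/(8 - 5) = 0.666667

P(7.0) = (-5)×L_0(7.0) + 13×L_1(7.0)
P(7.0) = 7.000000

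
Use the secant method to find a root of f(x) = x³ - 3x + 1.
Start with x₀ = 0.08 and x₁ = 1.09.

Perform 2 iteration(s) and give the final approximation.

f(x) = x³ - 3x + 1
x₀ = 0.08, x₁ = 1.09

Secant formula: x_{n+1} = x_n - f(x_n)(x_n - x_{n-1})/(f(x_n) - f(x_{n-1}))

Iteration 1:
  f(0.080000) = 0.760512
  f(1.090000) = -0.974971
  x_2 = 1.090000 - (-0.974971)×(1.090000 - 0.080000)/(-0.974971 - 0.760512)
       = 0.522596
Iteration 2:
  f(1.090000) = -0.974971
  f(0.522596) = -0.425063
  x_3 = 0.522596 - (-0.425063)×(0.522596 - 1.090000)/(-0.425063 - (-0.974971))
       = 0.084009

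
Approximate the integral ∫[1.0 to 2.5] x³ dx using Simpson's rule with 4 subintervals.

f(x) = x³
a = 1.0, b = 2.5, n = 4
h = (b - a)/n = 0.375000

Simpson's rule: (h/3)[f(x₀) + 4f(x₁) + 2f(x₂) + ... + f(xₙ)]

x_0 = 1.0000, f(x_0) = 1.000000, coefficient = 1
x_1 = 1.3750, f(x_1) = 2.599609, coefficient = 4
x_2 = 1.7500, f(x_2) = 5.359375, coefficient = 2
x_3 = 2.1250, f(x_3) = 9.595703, coefficient = 4
x_4 = 2.5000, f(x_4) = 15.625000, coefficient = 1

I ≈ (0.375000/3) × 76.125000 = 9.515625
Exact value: 9.515625
Error: 0.000000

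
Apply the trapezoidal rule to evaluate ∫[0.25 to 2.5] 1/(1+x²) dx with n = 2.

f(x) = 1/(1+x²)
a = 0.25, b = 2.5, n = 2
h = (b - a)/n = 1.125000

Trapezoidal rule: (h/2)[f(x₀) + 2f(x₁) + 2f(x₂) + ... + f(xₙ)]

x_0 = 0.2500, f(x_0) = 0.941176, coefficient = 1
x_1 = 1.3750, f(x_1) = 0.345946, coefficient = 2
x_2 = 2.5000, f(x_2) = 0.137931, coefficient = 1

I ≈ (1.125000/2) × 1.770999 = 0.996187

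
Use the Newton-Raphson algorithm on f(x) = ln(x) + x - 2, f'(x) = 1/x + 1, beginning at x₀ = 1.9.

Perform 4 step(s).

f(x) = ln(x) + x - 2
f'(x) = 1/x + 1
x₀ = 1.9

Newton-Raphson formula: x_{n+1} = x_n - f(x_n)/f'(x_n)

Iteration 1:
  f(1.900000) = 0.541854
  f'(1.900000) = 1.526316
  x_1 = 1.900000 - 0.541854/1.526316 = 1.544992
Iteration 2:
  f(1.544992) = -0.019989
  f'(1.544992) = 1.647252
  x_2 = 1.544992 - (-0.019989)/1.647252 = 1.557127
Iteration 3:
  f(1.557127) = -0.000031
  f'(1.557127) = 1.642208
  x_3 = 1.557127 - (-0.000031)/1.642208 = 1.557146
Iteration 4:
  f(1.557146) = 0.000000
  f'(1.557146) = 1.642201
  x_4 = 1.557146 - 0.000000/1.642201 = 1.557146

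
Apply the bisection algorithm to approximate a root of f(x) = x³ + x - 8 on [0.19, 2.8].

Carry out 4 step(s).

f(x) = x³ + x - 8
Initial interval: [0.19, 2.8]

Iteration 1:
  c_1 = (0.190000 + 2.800000)/2 = 1.495000
  f(c_1) = f(1.495000) = -3.163638
  f(a) × f(c) ≥ 0, new interval: [1.495000, 2.800000]
Iteration 2:
  c_2 = (1.495000 + 2.800000)/2 = 2.147500
  f(c_2) = f(2.147500) = 4.051247
  f(a) × f(c) < 0, new interval: [1.495000, 2.147500]
Iteration 3:
  c_3 = (1.495000 + 2.147500)/2 = 1.821250
  f(c_3) = f(1.821250) = -0.137752
  f(a) × f(c) ≥ 0, new interval: [1.821250, 2.147500]
Iteration 4:
  c_4 = (1.821250 + 2.147500)/2 = 1.984375
  f(c_4) = f(1.984375) = 1.798336
  f(a) × f(c) < 0, new interval: [1.821250, 1.984375]

After 4 iteration(s), the approximation is c_4 = 1.984375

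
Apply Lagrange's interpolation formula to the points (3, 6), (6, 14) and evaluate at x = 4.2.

Lagrange interpolation formula:
P(x) = Σ yᵢ × Lᵢ(x)
where Lᵢ(x) = Π_{j≠i} (x - xⱼ)/(xᵢ - xⱼ)

L_0(4.2) = (4.2 - 6)/(3 - 6) = 0.600000
L_1(4.2) = (4.2 - 3)/(6 - 3) = 0.400000

P(4.2) = 6×L_0(4.2) + 14×L_1(4.2)
P(4.2) = 9.200000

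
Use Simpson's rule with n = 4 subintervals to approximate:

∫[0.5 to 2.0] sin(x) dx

f(x) = sin(x)
a = 0.5, b = 2.0, n = 4
h = (b - a)/n = 0.375000

Simpson's rule: (h/3)[f(x₀) + 4f(x₁) + 2f(x₂) + ... + f(xₙ)]

x_0 = 0.5000, f(x_0) = 0.479426, coefficient = 1
x_1 = 0.8750, f(x_1) = 0.767544, coefficient = 4
x_2 = 1.2500, f(x_2) = 0.948985, coefficient = 2
x_3 = 1.6250, f(x_3) = 0.998531, coefficient = 4
x_4 = 2.0000, f(x_4) = 0.909297, coefficient = 1

I ≈ (0.375000/3) × 10.350992 = 1.293874
Exact value: 1.293729
Error: 0.000145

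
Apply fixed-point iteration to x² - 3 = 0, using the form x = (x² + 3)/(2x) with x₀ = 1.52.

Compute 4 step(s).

Equation: x² - 3 = 0
Fixed-point form: x = (x² + 3)/(2x)
x₀ = 1.52

x_1 = g(1.520000) = 1.746842
x_2 = g(1.746842) = 1.732113
x_3 = g(1.732113) = 1.732051
x_4 = g(1.732051) = 1.732051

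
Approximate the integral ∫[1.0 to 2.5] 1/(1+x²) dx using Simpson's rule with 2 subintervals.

f(x) = 1/(1+x²)
a = 1.0, b = 2.5, n = 2
h = (b - a)/n = 0.750000

Simpson's rule: (h/3)[f(x₀) + 4f(x₁) + 2f(x₂) + ... + f(xₙ)]

x_0 = 1.0000, f(x_0) = 0.500000, coefficient = 1
x_1 = 1.7500, f(x_1) = 0.246154, coefficient = 4
x_2 = 2.5000, f(x_2) = 0.137931, coefficient = 1

I ≈ (0.750000/3) × 1.622546 = 0.405637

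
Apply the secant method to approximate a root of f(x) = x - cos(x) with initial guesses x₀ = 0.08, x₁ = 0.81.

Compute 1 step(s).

f(x) = x - cos(x)
x₀ = 0.08, x₁ = 0.81

Secant formula: x_{n+1} = x_n - f(x_n)(x_n - x_{n-1})/(f(x_n) - f(x_{n-1}))

Iteration 1:
  f(0.080000) = -0.916802
  f(0.810000) = 0.120502
  x_2 = 0.810000 - 0.120502×(0.810000 - 0.080000)/(0.120502 - (-0.916802))
       = 0.725197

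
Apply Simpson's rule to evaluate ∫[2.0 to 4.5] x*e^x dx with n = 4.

f(x) = x*e^x
a = 2.0, b = 4.5, n = 4
h = (b - a)/n = 0.625000

Simpson's rule: (h/3)[f(x₀) + 4f(x₁) + 2f(x₂) + ... + f(xₙ)]

x_0 = 2.0000, f(x_0) = 14.778112, coefficient = 1
x_1 = 2.6250, f(x_1) = 36.237007, coefficient = 4
x_2 = 3.2500, f(x_2) = 83.818605, coefficient = 2
x_3 = 3.8750, f(x_3) = 186.707956, coefficient = 4
x_4 = 4.5000, f(x_4) = 405.077091, coefficient = 1

I ≈ (0.625000/3) × 1479.272265 = 308.181722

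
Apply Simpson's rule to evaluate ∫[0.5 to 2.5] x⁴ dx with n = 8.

f(x) = x⁴
a = 0.5, b = 2.5, n = 8
h = (b - a)/n = 0.250000

Simpson's rule: (h/3)[f(x₀) + 4f(x₁) + 2f(x₂) + ... + f(xₙ)]

x_0 = 0.5000, f(x_0) = 0.062500, coefficient = 1
x_1 = 0.7500, f(x_1) = 0.316406, coefficient = 4
x_2 = 1.0000, f(x_2) = 1.000000, coefficient = 2
x_3 = 1.2500, f(x_3) = 2.441406, coefficient = 4
x_4 = 1.5000, f(x_4) = 5.062500, coefficient = 2
x_5 = 1.7500, f(x_5) = 9.378906, coefficient = 4
x_6 = 2.0000, f(x_6) = 16.000000, coefficient = 2
x_7 = 2.2500, f(x_7) = 25.628906, coefficient = 4
x_8 = 2.5000, f(x_8) = 39.062500, coefficient = 1

I ≈ (0.250000/3) × 234.312500 = 19.526042
Exact value: 19.525000
Error: 0.001042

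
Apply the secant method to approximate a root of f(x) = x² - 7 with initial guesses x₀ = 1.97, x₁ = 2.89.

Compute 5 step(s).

f(x) = x² - 7
x₀ = 1.97, x₁ = 2.89

Secant formula: x_{n+1} = x_n - f(x_n)(x_n - x_{n-1})/(f(x_n) - f(x_{n-1}))

Iteration 1:
  f(1.970000) = -3.119100
  f(2.890000) = 1.352100
  x_2 = 2.890000 - 1.352100×(2.890000 - 1.970000)/(1.352100 - (-3.119100))
       = 2.611790
Iteration 2:
  f(2.890000) = 1.352100
  f(2.611790) = -0.178552
  x_3 = 2.611790 - (-0.178552)×(2.611790 - 2.890000)/(-0.178552 - 1.352100)
       = 2.644244
Iteration 3:
  f(2.611790) = -0.178552
  f(2.644244) = -0.007976
  x_4 = 2.644244 - (-0.007976)×(2.644244 - 2.611790)/(-0.007976 - (-0.178552))
       = 2.645761
Iteration 4:
  f(2.644244) = -0.007976
  f(2.645761) = 0.000052
  x_5 = 2.645761 - 0.000052×(2.645761 - 2.644244)/(0.000052 - (-0.007976))
       = 2.645751
Iteration 5:
  f(2.645761) = 0.000052
  f(2.645751) = 0.000000
  x_6 = 2.645751 - 0.000000×(2.645751 - 2.645761)/(0.000000 - 0.000052)
       = 2.645751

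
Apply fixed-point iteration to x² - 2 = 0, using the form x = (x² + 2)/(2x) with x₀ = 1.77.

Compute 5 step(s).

Equation: x² - 2 = 0
Fixed-point form: x = (x² + 2)/(2x)
x₀ = 1.77

x_1 = g(1.770000) = 1.449972
x_2 = g(1.449972) = 1.414654
x_3 = g(1.414654) = 1.414214
x_4 = g(1.414214) = 1.414214
x_5 = g(1.414214) = 1.414214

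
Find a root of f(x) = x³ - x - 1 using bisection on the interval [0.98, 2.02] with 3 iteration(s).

f(x) = x³ - x - 1
Initial interval: [0.98, 2.02]

Iteration 1:
  c_1 = (0.980000 + 2.020000)/2 = 1.500000
  f(c_1) = f(1.500000) = 0.875000
  f(a) × f(c) < 0, new interval: [0.980000, 1.500000]
Iteration 2:
  c_2 = (0.980000 + 1.500000)/2 = 1.240000
  f(c_2) = f(1.240000) = -0.333376
  f(a) × f(c) ≥ 0, new interval: [1.240000, 1.500000]
Iteration 3:
  c_3 = (1.240000 + 1.500000)/2 = 1.370000
  f(c_3) = f(1.370000) = 0.201353
  f(a) × f(c) < 0, new interval: [1.240000, 1.370000]

After 3 iteration(s), the approximation is c_3 = 1.370000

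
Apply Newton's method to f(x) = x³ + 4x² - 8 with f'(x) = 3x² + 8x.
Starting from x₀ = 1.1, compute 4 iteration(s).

f(x) = x³ + 4x² - 8
f'(x) = 3x² + 8x
x₀ = 1.1

Newton-Raphson formula: x_{n+1} = x_n - f(x_n)/f'(x_n)

Iteration 1:
  f(1.100000) = -1.829000
  f'(1.100000) = 12.430000
  x_1 = 1.100000 - (-1.829000)/12.430000 = 1.247144
Iteration 2:
  f(1.247144) = 0.161241
  f'(1.247144) = 14.643257
  x_2 = 1.247144 - 0.161241/14.643257 = 1.236133
Iteration 3:
  f(1.236133) = 0.000937
  f'(1.236133) = 14.473134
  x_3 = 1.236133 - 0.000937/14.473134 = 1.236068
Iteration 4:
  f(1.236068) = 0.000000
  f'(1.236068) = 14.472136
  x_4 = 1.236068 - 0.000000/14.472136 = 1.236068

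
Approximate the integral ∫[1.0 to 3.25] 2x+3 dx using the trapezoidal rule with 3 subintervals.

f(x) = 2x+3
a = 1.0, b = 3.25, n = 3
h = (b - a)/n = 0.750000

Trapezoidal rule: (h/2)[f(x₀) + 2f(x₁) + 2f(x₂) + ... + f(xₙ)]

x_0 = 1.0000, f(x_0) = 5.000000, coefficient = 1
x_1 = 1.7500, f(x_1) = 6.500000, coefficient = 2
x_2 = 2.5000, f(x_2) = 8.000000, coefficient = 2
x_3 = 3.2500, f(x_3) = 9.500000, coefficient = 1

I ≈ (0.750000/2) × 43.500000 = 16.312500
Exact value: 16.312500
Error: 0.000000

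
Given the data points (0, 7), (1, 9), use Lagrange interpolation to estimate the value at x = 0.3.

Lagrange interpolation formula:
P(x) = Σ yᵢ × Lᵢ(x)
where Lᵢ(x) = Π_{j≠i} (x - xⱼ)/(xᵢ - xⱼ)

L_0(0.3) = (0.3 - 1)/(0 - 1) = 0.700000
L_1(0.3) = (0.3 - 0)/(1 - 0) = 0.300000

P(0.3) = 7×L_0(0.3) + 9×L_1(0.3)
P(0.3) = 7.600000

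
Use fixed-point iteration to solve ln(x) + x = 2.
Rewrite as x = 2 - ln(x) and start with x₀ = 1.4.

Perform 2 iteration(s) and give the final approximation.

Equation: ln(x) + x = 2
Fixed-point form: x = 2 - ln(x)
x₀ = 1.4

x_1 = g(1.400000) = 1.663528
x_2 = g(1.663528) = 1.491059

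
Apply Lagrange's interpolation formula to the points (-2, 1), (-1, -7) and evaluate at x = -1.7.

Lagrange interpolation formula:
P(x) = Σ yᵢ × Lᵢ(x)
where Lᵢ(x) = Π_{j≠i} (x - xⱼ)/(xᵢ - xⱼ)

L_0(-1.7) = (-1.7 - (-1))/(-2 - (-1)) = 0.700000
L_1(-1.7) = (-1.7 - (-2))/(-1 - (-2)) = 0.300000

P(-1.7) = 1×L_0(-1.7) + (-7)×L_1(-1.7)
P(-1.7) = -1.400000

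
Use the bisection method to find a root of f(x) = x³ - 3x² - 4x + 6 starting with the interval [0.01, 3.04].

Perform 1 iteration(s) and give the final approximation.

f(x) = x³ - 3x² - 4x + 6
Initial interval: [0.01, 3.04]

Iteration 1:
  c_1 = (0.010000 + 3.040000)/2 = 1.525000
  f(c_1) = f(1.525000) = -3.530297
  f(a) × f(c) < 0, new interval: [0.010000, 1.525000]

After 1 iteration(s), the approximation is c_1 = 1.525000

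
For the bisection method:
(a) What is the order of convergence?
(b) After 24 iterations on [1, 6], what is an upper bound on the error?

(a) Bisection has linear (order 1) convergence; the error is halved each step.

(b) Error bound = (b-a)/2^n = (6 - 1)/2^{24}
    = 5/2^{24}

(a) 1 (linear); (b) error ≤ 2.98e-07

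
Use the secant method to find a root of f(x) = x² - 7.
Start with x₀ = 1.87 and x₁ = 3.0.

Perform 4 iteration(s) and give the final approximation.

f(x) = x² - 7
x₀ = 1.87, x₁ = 3.0

Secant formula: x_{n+1} = x_n - f(x_n)(x_n - x_{n-1})/(f(x_n) - f(x_{n-1}))

Iteration 1:
  f(1.870000) = -3.503100
  f(3.000000) = 2.000000
  x_2 = 3.000000 - 2.000000×(3.000000 - 1.870000)/(2.000000 - (-3.503100))
       = 2.589322
Iteration 2:
  f(3.000000) = 2.000000
  f(2.589322) = -0.295410
  x_3 = 2.589322 - (-0.295410)×(2.589322 - 3.000000)/(-0.295410 - 2.000000)
       = 2.642175
Iteration 3:
  f(2.589322) = -0.295410
  f(2.642175) = -0.018912
  x_4 = 2.642175 - (-0.018912)×(2.642175 - 2.589322)/(-0.018912 - (-0.295410))
       = 2.645790
Iteration 4:
  f(2.642175) = -0.018912
  f(2.645790) = 0.000204
  x_5 = 2.645790 - 0.000204×(2.645790 - 2.642175)/(0.000204 - (-0.018912))
       = 2.645751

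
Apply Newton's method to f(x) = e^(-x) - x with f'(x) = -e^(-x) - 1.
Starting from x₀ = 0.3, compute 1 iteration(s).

f(x) = e^(-x) - x
f'(x) = -e^(-x) - 1
x₀ = 0.3

Newton-Raphson formula: x_{n+1} = x_n - f(x_n)/f'(x_n)

Iteration 1:
  f(0.300000) = 0.440818
  f'(0.300000) = -1.740818
  x_1 = 0.300000 - 0.440818/(-1.740818) = 0.553225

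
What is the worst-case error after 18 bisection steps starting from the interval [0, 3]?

Bisection error bound: |error| ≤ (b-a)/2^n
|error| ≤ (3 - 0)/2^18 = 3/2^18
|error| ≤ 0.0000114441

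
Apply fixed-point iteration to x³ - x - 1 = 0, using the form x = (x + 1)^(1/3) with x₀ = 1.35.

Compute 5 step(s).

Equation: x³ - x - 1 = 0
Fixed-point form: x = (x + 1)^(1/3)
x₀ = 1.35

x_1 = g(1.350000) = 1.329503
x_2 = g(1.329503) = 1.325626
x_3 = g(1.325626) = 1.324890
x_4 = g(1.324890) = 1.324751
x_5 = g(1.324751) = 1.324724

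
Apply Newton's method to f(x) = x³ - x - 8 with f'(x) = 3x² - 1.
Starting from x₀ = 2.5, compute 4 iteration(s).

f(x) = x³ - x - 8
f'(x) = 3x² - 1
x₀ = 2.5

Newton-Raphson formula: x_{n+1} = x_n - f(x_n)/f'(x_n)

Iteration 1:
  f(2.500000) = 5.125000
  f'(2.500000) = 17.750000
  x_1 = 2.500000 - 5.125000/17.750000 = 2.211268
Iteration 2:
  f(2.211268) = 0.601177
  f'(2.211268) = 13.669113
  x_2 = 2.211268 - 0.601177/13.669113 = 2.167287
Iteration 3:
  f(2.167287) = 0.012747
  f'(2.167287) = 13.091397
  x_3 = 2.167287 - 0.012747/13.091397 = 2.166313
Iteration 4:
  f(2.166313) = 0.000006
  f'(2.166313) = 13.078739
  x_4 = 2.166313 - 0.000006/13.078739 = 2.166313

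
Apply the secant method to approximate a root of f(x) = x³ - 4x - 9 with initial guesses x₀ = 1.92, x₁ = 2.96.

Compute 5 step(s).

f(x) = x³ - 4x - 9
x₀ = 1.92, x₁ = 2.96

Secant formula: x_{n+1} = x_n - f(x_n)(x_n - x_{n-1})/(f(x_n) - f(x_{n-1}))

Iteration 1:
  f(1.920000) = -9.602112
  f(2.960000) = 5.094336
  x_2 = 2.960000 - 5.094336×(2.960000 - 1.920000)/(5.094336 - (-9.602112))
       = 2.599497
Iteration 2:
  f(2.960000) = 5.094336
  f(2.599497) = -1.832182
  x_3 = 2.599497 - (-1.832182)×(2.599497 - 2.960000)/(-1.832182 - 5.094336)
       = 2.694856
Iteration 3:
  f(2.599497) = -1.832182
  f(2.694856) = -0.208702
  x_4 = 2.694856 - (-0.208702)×(2.694856 - 2.599497)/(-0.208702 - (-1.832182))
       = 2.707115
Iteration 4:
  f(2.694856) = -0.208702
  f(2.707115) = 0.010556
  x_5 = 2.707115 - 0.010556×(2.707115 - 2.694856)/(0.010556 - (-0.208702))
       = 2.706525
Iteration 5:
  f(2.707115) = 0.010556
  f(2.706525) = -0.000056
  x_6 = 2.706525 - (-0.000056)×(2.706525 - 2.707115)/(-0.000056 - 0.010556)
       = 2.706528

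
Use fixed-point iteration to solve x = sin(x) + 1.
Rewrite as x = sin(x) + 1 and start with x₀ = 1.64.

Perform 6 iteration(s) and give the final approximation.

Equation: x = sin(x) + 1
Fixed-point form: x = sin(x) + 1
x₀ = 1.64

x_1 = g(1.640000) = 1.997606
x_2 = g(1.997606) = 1.910291
x_3 = g(1.910291) = 1.942923
x_4 = g(1.942923) = 1.931556
x_5 = g(1.931556) = 1.935629
x_6 = g(1.935629) = 1.934184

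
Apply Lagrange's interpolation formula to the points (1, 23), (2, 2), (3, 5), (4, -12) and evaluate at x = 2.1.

Lagrange interpolation formula:
P(x) = Σ yᵢ × Lᵢ(x)
where Lᵢ(x) = Π_{j≠i} (x - xⱼ)/(xᵢ - xⱼ)

L_0(2.1) = (2.1 - 2)/(1 - 2) × (2.1 - 3)/(1 - 3) × (2.1 - 4)/(1 - 4) = -0.028500
L_1(2.1) = (2.1 - 1)/(2 - 1) × (2.1 - 3)/(2 - 3) × (2.1 - 4)/(2 - 4) = 0.940500
L_2(2.1) = (2.1 - 1)/(3 - 1) × (2.1 - 2)/(3 - 2) × (2.1 - 4)/(3 - 4) = 0.104500
L_3(2.1) = (2.1 - 1)/(4 - 1) × (2.1 - 2)/(4 - 2) × (2.1 - 3)/(4 - 3) = -0.016500

P(2.1) = 23×L_0(2.1) + 2×L_1(2.1) + 5×L_2(2.1) + (-12)×L_3(2.1)
P(2.1) = 1.946000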